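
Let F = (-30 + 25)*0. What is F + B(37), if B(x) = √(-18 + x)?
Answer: √19 ≈ 4.3589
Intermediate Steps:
F = 0 (F = -5*0 = 0)
F + B(37) = 0 + √(-18 + 37) = 0 + √19 = √19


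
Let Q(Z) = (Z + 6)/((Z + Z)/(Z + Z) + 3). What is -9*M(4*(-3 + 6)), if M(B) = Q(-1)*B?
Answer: -135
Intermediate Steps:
Q(Z) = 3/2 + Z/4 (Q(Z) = (6 + Z)/((2*Z)/((2*Z)) + 3) = (6 + Z)/((2*Z)*(1/(2*Z)) + 3) = (6 + Z)/(1 + 3) = (6 + Z)/4 = (6 + Z)*(¼) = 3/2 + Z/4)
M(B) = 5*B/4 (M(B) = (3/2 + (¼)*(-1))*B = (3/2 - ¼)*B = 5*B/4)
-9*M(4*(-3 + 6)) = -45*4*(-3 + 6)/4 = -45*4*3/4 = -45*12/4 = -9*15 = -135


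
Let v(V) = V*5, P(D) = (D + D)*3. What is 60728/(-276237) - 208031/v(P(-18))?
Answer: 2127150601/5524740 ≈ 385.02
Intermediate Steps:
P(D) = 6*D (P(D) = (2*D)*3 = 6*D)
v(V) = 5*V
60728/(-276237) - 208031/v(P(-18)) = 60728/(-276237) - 208031/(5*(6*(-18))) = 60728*(-1/276237) - 208031/(5*(-108)) = -60728/276237 - 208031/(-540) = -60728/276237 - 208031*(-1/540) = -60728/276237 + 208031/540 = 2127150601/5524740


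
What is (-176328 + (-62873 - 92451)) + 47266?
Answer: -284386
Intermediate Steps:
(-176328 + (-62873 - 92451)) + 47266 = (-176328 - 155324) + 47266 = -331652 + 47266 = -284386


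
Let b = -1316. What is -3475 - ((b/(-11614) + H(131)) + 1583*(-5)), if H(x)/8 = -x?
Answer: 31868158/5807 ≈ 5487.9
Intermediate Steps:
H(x) = -8*x (H(x) = 8*(-x) = -8*x)
-3475 - ((b/(-11614) + H(131)) + 1583*(-5)) = -3475 - ((-1316/(-11614) - 8*131) + 1583*(-5)) = -3475 - ((-1316*(-1/11614) - 1048) - 7915) = -3475 - ((658/5807 - 1048) - 7915) = -3475 - (-6085078/5807 - 7915) = -3475 - 1*(-52047483/5807) = -3475 + 52047483/5807 = 31868158/5807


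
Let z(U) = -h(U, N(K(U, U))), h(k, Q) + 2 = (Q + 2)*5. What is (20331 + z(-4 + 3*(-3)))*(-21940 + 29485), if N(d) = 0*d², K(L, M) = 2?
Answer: 153337035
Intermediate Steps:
N(d) = 0
h(k, Q) = 8 + 5*Q (h(k, Q) = -2 + (Q + 2)*5 = -2 + (2 + Q)*5 = -2 + (10 + 5*Q) = 8 + 5*Q)
z(U) = -8 (z(U) = -(8 + 5*0) = -(8 + 0) = -1*8 = -8)
(20331 + z(-4 + 3*(-3)))*(-21940 + 29485) = (20331 - 8)*(-21940 + 29485) = 20323*7545 = 153337035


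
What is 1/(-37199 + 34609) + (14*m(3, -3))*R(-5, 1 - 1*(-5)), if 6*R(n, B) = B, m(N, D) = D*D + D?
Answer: 217559/2590 ≈ 84.000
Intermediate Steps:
m(N, D) = D + D² (m(N, D) = D² + D = D + D²)
R(n, B) = B/6
1/(-37199 + 34609) + (14*m(3, -3))*R(-5, 1 - 1*(-5)) = 1/(-37199 + 34609) + (14*(-3*(1 - 3)))*((1 - 1*(-5))/6) = 1/(-2590) + (14*(-3*(-2)))*((1 + 5)/6) = -1/2590 + (14*6)*((⅙)*6) = -1/2590 + 84*1 = -1/2590 + 84 = 217559/2590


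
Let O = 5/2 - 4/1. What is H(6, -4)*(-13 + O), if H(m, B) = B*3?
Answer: 174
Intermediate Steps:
H(m, B) = 3*B
O = -3/2 (O = 5*(½) - 4*1 = 5/2 - 4 = -3/2 ≈ -1.5000)
H(6, -4)*(-13 + O) = (3*(-4))*(-13 - 3/2) = -12*(-29/2) = 174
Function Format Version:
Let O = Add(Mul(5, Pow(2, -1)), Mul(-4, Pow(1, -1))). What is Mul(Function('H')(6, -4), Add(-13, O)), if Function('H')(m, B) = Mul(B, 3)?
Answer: 174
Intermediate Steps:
Function('H')(m, B) = Mul(3, B)
O = Rational(-3, 2) (O = Add(Mul(5, Rational(1, 2)), Mul(-4, 1)) = Add(Rational(5, 2), -4) = Rational(-3, 2) ≈ -1.5000)
Mul(Function('H')(6, -4), Add(-13, O)) = Mul(Mul(3, -4), Add(-13, Rational(-3, 2))) = Mul(-12, Rational(-29, 2)) = 174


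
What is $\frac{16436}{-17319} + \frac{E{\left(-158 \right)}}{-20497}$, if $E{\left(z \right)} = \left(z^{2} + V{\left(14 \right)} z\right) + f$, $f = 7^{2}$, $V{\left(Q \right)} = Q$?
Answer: $- \frac{731779211}{354987543} \approx -2.0614$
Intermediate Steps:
$f = 49$
$E{\left(z \right)} = 49 + z^{2} + 14 z$ ($E{\left(z \right)} = \left(z^{2} + 14 z\right) + 49 = 49 + z^{2} + 14 z$)
$\frac{16436}{-17319} + \frac{E{\left(-158 \right)}}{-20497} = \frac{16436}{-17319} + \frac{49 + \left(-158\right)^{2} + 14 \left(-158\right)}{-20497} = 16436 \left(- \frac{1}{17319}\right) + \left(49 + 24964 - 2212\right) \left(- \frac{1}{20497}\right) = - \frac{16436}{17319} + 22801 \left(- \frac{1}{20497}\right) = - \frac{16436}{17319} - \frac{22801}{20497} = - \frac{731779211}{354987543}$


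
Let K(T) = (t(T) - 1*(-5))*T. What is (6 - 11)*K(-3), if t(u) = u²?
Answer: 210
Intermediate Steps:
K(T) = T*(5 + T²) (K(T) = (T² - 1*(-5))*T = (T² + 5)*T = (5 + T²)*T = T*(5 + T²))
(6 - 11)*K(-3) = (6 - 11)*(-3*(5 + (-3)²)) = -(-15)*(5 + 9) = -(-15)*14 = -5*(-42) = 210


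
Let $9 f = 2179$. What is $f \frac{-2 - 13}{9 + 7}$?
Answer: $- \frac{10895}{48} \approx -226.98$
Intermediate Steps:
$f = \frac{2179}{9}$ ($f = \frac{1}{9} \cdot 2179 = \frac{2179}{9} \approx 242.11$)
$f \frac{-2 - 13}{9 + 7} = \frac{2179 \frac{-2 - 13}{9 + 7}}{9} = \frac{2179 \left(- \frac{15}{16}\right)}{9} = \frac{2179 \left(\left(-15\right) \frac{1}{16}\right)}{9} = \frac{2179}{9} \left(- \frac{15}{16}\right) = - \frac{10895}{48}$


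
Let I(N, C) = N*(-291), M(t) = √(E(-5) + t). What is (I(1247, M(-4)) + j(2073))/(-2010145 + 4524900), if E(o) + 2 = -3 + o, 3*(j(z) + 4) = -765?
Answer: -363136/2514755 ≈ -0.14440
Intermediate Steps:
j(z) = -259 (j(z) = -4 + (⅓)*(-765) = -4 - 255 = -259)
E(o) = -5 + o (E(o) = -2 + (-3 + o) = -5 + o)
M(t) = √(-10 + t) (M(t) = √((-5 - 5) + t) = √(-10 + t))
I(N, C) = -291*N
(I(1247, M(-4)) + j(2073))/(-2010145 + 4524900) = (-291*1247 - 259)/(-2010145 + 4524900) = (-362877 - 259)/2514755 = -363136*1/2514755 = -363136/2514755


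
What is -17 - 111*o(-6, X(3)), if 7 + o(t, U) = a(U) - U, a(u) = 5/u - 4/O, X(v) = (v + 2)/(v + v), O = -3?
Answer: 77/2 ≈ 38.500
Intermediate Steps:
X(v) = (2 + v)/(2*v) (X(v) = (2 + v)/((2*v)) = (2 + v)*(1/(2*v)) = (2 + v)/(2*v))
a(u) = 4/3 + 5/u (a(u) = 5/u - 4/(-3) = 5/u - 4*(-1/3) = 5/u + 4/3 = 4/3 + 5/u)
o(t, U) = -17/3 - U + 5/U (o(t, U) = -7 + ((4/3 + 5/U) - U) = -7 + (4/3 - U + 5/U) = -17/3 - U + 5/U)
-17 - 111*o(-6, X(3)) = -17 - 111*(-17/3 - (2 + 3)/(2*3) + 5/(((1/2)*(2 + 3)/3))) = -17 - 111*(-17/3 - 5/(2*3) + 5/(((1/2)*(1/3)*5))) = -17 - 111*(-17/3 - 1*5/6 + 5/(5/6)) = -17 - 111*(-17/3 - 5/6 + 5*(6/5)) = -17 - 111*(-17/3 - 5/6 + 6) = -17 - 111*(-1/2) = -17 + 111/2 = 77/2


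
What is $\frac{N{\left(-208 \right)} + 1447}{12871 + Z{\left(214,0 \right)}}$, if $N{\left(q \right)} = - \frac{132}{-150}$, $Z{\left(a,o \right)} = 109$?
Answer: $\frac{36197}{324500} \approx 0.11155$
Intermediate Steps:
$N{\left(q \right)} = \frac{22}{25}$ ($N{\left(q \right)} = \left(-132\right) \left(- \frac{1}{150}\right) = \frac{22}{25}$)
$\frac{N{\left(-208 \right)} + 1447}{12871 + Z{\left(214,0 \right)}} = \frac{\frac{22}{25} + 1447}{12871 + 109} = \frac{36197}{25 \cdot 12980} = \frac{36197}{25} \cdot \frac{1}{12980} = \frac{36197}{324500}$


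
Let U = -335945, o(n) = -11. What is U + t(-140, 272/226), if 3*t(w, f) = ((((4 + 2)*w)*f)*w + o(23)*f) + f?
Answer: -97893115/339 ≈ -2.8877e+5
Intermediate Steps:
t(w, f) = -10*f/3 + 2*f*w² (t(w, f) = (((((4 + 2)*w)*f)*w - 11*f) + f)/3 = ((((6*w)*f)*w - 11*f) + f)/3 = (((6*f*w)*w - 11*f) + f)/3 = ((6*f*w² - 11*f) + f)/3 = ((-11*f + 6*f*w²) + f)/3 = (-10*f + 6*f*w²)/3 = -10*f/3 + 2*f*w²)
U + t(-140, 272/226) = -335945 + 2*(272/226)*(-5 + 3*(-140)²)/3 = -335945 + 2*(272*(1/226))*(-5 + 3*19600)/3 = -335945 + (⅔)*(136/113)*(-5 + 58800) = -335945 + (⅔)*(136/113)*58795 = -335945 + 15992240/339 = -97893115/339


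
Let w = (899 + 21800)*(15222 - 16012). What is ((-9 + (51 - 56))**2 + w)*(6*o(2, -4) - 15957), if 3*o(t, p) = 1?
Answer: 286105283370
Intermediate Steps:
w = -17932210 (w = 22699*(-790) = -17932210)
o(t, p) = 1/3 (o(t, p) = (1/3)*1 = 1/3)
((-9 + (51 - 56))**2 + w)*(6*o(2, -4) - 15957) = ((-9 + (51 - 56))**2 - 17932210)*(6*(1/3) - 15957) = ((-9 - 5)**2 - 17932210)*(2 - 15957) = ((-14)**2 - 17932210)*(-15955) = (196 - 17932210)*(-15955) = -17932014*(-15955) = 286105283370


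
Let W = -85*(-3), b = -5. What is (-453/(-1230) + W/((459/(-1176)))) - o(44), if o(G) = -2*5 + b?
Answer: -784697/1230 ≈ -637.96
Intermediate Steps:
W = 255
o(G) = -15 (o(G) = -2*5 - 5 = -10 - 5 = -15)
(-453/(-1230) + W/((459/(-1176)))) - o(44) = (-453/(-1230) + 255/((459/(-1176)))) - 1*(-15) = (-453*(-1/1230) + 255/((459*(-1/1176)))) + 15 = (151/410 + 255/(-153/392)) + 15 = (151/410 + 255*(-392/153)) + 15 = (151/410 - 1960/3) + 15 = -803147/1230 + 15 = -784697/1230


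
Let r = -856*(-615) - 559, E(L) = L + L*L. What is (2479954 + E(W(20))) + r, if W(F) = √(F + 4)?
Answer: 3005859 + 2*√6 ≈ 3.0059e+6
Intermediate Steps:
W(F) = √(4 + F)
E(L) = L + L²
r = 525881 (r = 526440 - 559 = 525881)
(2479954 + E(W(20))) + r = (2479954 + √(4 + 20)*(1 + √(4 + 20))) + 525881 = (2479954 + √24*(1 + √24)) + 525881 = (2479954 + (2*√6)*(1 + 2*√6)) + 525881 = (2479954 + 2*√6*(1 + 2*√6)) + 525881 = 3005835 + 2*√6*(1 + 2*√6)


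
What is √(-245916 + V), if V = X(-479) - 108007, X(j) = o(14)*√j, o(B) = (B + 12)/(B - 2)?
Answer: √(-12741228 + 78*I*√479)/6 ≈ 0.039854 + 594.91*I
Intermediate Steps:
o(B) = (12 + B)/(-2 + B)
X(j) = 13*√j/6 (X(j) = ((12 + 14)/(-2 + 14))*√j = (26/12)*√j = ((1/12)*26)*√j = 13*√j/6)
V = -108007 + 13*I*√479/6 (V = 13*√(-479)/6 - 108007 = 13*(I*√479)/6 - 108007 = 13*I*√479/6 - 108007 = -108007 + 13*I*√479/6 ≈ -1.0801e+5 + 47.42*I)
√(-245916 + V) = √(-245916 + (-108007 + 13*I*√479/6)) = √(-353923 + 13*I*√479/6)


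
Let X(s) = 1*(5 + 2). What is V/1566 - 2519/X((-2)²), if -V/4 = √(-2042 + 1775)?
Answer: -2519/7 - 2*I*√267/783 ≈ -359.86 - 0.041737*I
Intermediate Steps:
V = -4*I*√267 (V = -4*√(-2042 + 1775) = -4*I*√267 ≈ -65.361*I)
X(s) = 7 (X(s) = 1*7 = 7)
V/1566 - 2519/X((-2)²) = -4*I*√267/1566 - 2519/7 = -4*I*√267*(1/1566) - 2519*⅐ = -2*I*√267/783 - 2519/7 = -2519/7 - 2*I*√267/783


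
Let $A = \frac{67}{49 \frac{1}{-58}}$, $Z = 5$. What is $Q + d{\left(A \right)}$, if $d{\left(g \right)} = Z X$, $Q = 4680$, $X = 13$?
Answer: $4745$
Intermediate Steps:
$A = - \frac{3886}{49}$ ($A = \frac{67}{49 \left(- \frac{1}{58}\right)} = \frac{67}{- \frac{49}{58}} = 67 \left(- \frac{58}{49}\right) = - \frac{3886}{49} \approx -79.306$)
$d{\left(g \right)} = 65$ ($d{\left(g \right)} = 5 \cdot 13 = 65$)
$Q + d{\left(A \right)} = 4680 + 65 = 4745$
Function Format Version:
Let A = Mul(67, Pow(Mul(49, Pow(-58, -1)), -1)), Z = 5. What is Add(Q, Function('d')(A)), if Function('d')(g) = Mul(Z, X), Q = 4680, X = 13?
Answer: 4745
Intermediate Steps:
A = Rational(-3886, 49) (A = Mul(67, Pow(Mul(49, Rational(-1, 58)), -1)) = Mul(67, Pow(Rational(-49, 58), -1)) = Mul(67, Rational(-58, 49)) = Rational(-3886, 49) ≈ -79.306)
Function('d')(g) = 65 (Function('d')(g) = Mul(5, 13) = 65)
Add(Q, Function('d')(A)) = Add(4680, 65) = 4745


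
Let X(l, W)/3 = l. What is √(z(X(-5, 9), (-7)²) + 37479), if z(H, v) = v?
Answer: 2*√9382 ≈ 193.72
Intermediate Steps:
X(l, W) = 3*l
√(z(X(-5, 9), (-7)²) + 37479) = √((-7)² + 37479) = √(49 + 37479) = √37528 = 2*√9382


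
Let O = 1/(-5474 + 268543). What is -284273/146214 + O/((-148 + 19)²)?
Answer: -46091510722789/23706873848778 ≈ -1.9442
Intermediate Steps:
O = 1/263069 ≈ 3.8013e-6
-284273/146214 + O/((-148 + 19)²) = -284273/146214 + 1/(263069*((-148 + 19)²)) = -284273*1/146214 + 1/(263069*((-129)²)) = -284273/146214 + (1/263069)/16641 = -284273/146214 + (1/263069)*(1/16641) = -284273/146214 + 1/4377731229 = -46091510722789/23706873848778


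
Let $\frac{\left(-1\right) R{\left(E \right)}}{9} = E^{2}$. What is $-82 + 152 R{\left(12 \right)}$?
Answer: $-197074$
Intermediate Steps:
$R{\left(E \right)} = - 9 E^{2}$
$-82 + 152 R{\left(12 \right)} = -82 + 152 \left(- 9 \cdot 12^{2}\right) = -82 + 152 \left(\left(-9\right) 144\right) = -82 + 152 \left(-1296\right) = -82 - 196992 = -197074$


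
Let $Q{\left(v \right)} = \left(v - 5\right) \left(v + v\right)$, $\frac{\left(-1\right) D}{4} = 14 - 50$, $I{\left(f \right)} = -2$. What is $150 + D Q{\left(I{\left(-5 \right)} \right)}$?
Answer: $4182$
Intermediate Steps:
$D = 144$ ($D = - 4 \left(14 - 50\right) = \left(-4\right) \left(-36\right) = 144$)
$Q{\left(v \right)} = 2 v \left(-5 + v\right)$ ($Q{\left(v \right)} = \left(-5 + v\right) 2 v = 2 v \left(-5 + v\right)$)
$150 + D Q{\left(I{\left(-5 \right)} \right)} = 150 + 144 \cdot 2 \left(-2\right) \left(-5 - 2\right) = 150 + 144 \cdot 2 \left(-2\right) \left(-7\right) = 150 + 144 \cdot 28 = 150 + 4032 = 4182$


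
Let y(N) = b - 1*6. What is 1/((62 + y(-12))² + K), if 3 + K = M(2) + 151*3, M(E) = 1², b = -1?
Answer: 1/3476 ≈ 0.00028769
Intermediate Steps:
M(E) = 1
K = 451 (K = -3 + (1 + 151*3) = -3 + (1 + 453) = -3 + 454 = 451)
y(N) = -7 (y(N) = -1 - 1*6 = -1 - 6 = -7)
1/((62 + y(-12))² + K) = 1/((62 - 7)² + 451) = 1/(55² + 451) = 1/(3025 + 451) = 1/3476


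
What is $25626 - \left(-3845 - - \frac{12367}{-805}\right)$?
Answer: $\frac{23736522}{805} \approx 29486.0$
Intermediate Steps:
$25626 - \left(-3845 - - \frac{12367}{-805}\right) = 25626 - \left(-3845 - \left(-12367\right) \left(- \frac{1}{805}\right)\right) = 25626 - \left(-3845 - \frac{12367}{805}\right) = 25626 - - \frac{3107592}{805} = 25626 + \frac{3107592}{805} = \frac{23736522}{805}$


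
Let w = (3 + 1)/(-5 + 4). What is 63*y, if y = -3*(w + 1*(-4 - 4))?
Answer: 2268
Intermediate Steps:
w = -4 (w = 4/(-1) = 4*(-1) = -4)
y = 36 (y = -3*(-4 + 1*(-4 - 4)) = -3*(-4 + 1*(-8)) = -3*(-4 - 8) = -3*(-12) = 36)
63*y = 63*36 = 2268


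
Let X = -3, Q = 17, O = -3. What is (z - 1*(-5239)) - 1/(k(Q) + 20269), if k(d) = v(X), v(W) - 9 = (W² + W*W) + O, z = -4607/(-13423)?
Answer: 1427160083849/272392939 ≈ 5239.3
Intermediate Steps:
z = 4607/13423 (z = -4607*(-1/13423) = 4607/13423 ≈ 0.34322)
v(W) = 6 + 2*W² (v(W) = 9 + ((W² + W*W) - 3) = 9 + ((W² + W²) - 3) = 9 + (2*W² - 3) = 9 + (-3 + 2*W²) = 6 + 2*W²)
k(d) = 24 (k(d) = 6 + 2*(-3)² = 6 + 2*9 = 6 + 18 = 24)
(z - 1*(-5239)) - 1/(k(Q) + 20269) = (4607/13423 - 1*(-5239)) - 1/(24 + 20269) = (4607/13423 + 5239) - 1/20293 = 70327704/13423 - 1*1/20293 = 70327704/13423 - 1/20293 = 1427160083849/272392939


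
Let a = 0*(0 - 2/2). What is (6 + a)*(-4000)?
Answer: -24000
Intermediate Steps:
a = 0 (a = 0*(0 - 2*½) = 0*(0 - 1) = 0*(-1) = 0)
(6 + a)*(-4000) = (6 + 0)*(-4000) = 6*(-4000) = -24000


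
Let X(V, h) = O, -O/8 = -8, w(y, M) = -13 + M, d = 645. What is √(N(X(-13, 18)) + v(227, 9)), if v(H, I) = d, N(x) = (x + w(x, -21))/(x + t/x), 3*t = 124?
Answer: 35*√5073405/3103 ≈ 25.406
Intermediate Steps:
t = 124/3 (t = (⅓)*124 = 124/3 ≈ 41.333)
O = 64 (O = -8*(-8) = 64)
X(V, h) = 64
N(x) = (-34 + x)/(x + 124/(3*x)) (N(x) = (x + (-13 - 21))/(x + 124/(3*x)) = (x - 34)/(x + 124/(3*x)) = (-34 + x)/(x + 124/(3*x)))
v(H, I) = 645
√(N(X(-13, 18)) + v(227, 9)) = √(3*64*(-34 + 64)/(124 + 3*64²) + 645) = √(3*64*30/(124 + 3*4096) + 645) = √(3*64*30/(124 + 12288) + 645) = √(3*64*30/12412 + 645) = √(3*64*(1/12412)*30 + 645) = √(1440/3103 + 645) = √(2002875/3103) = 35*√5073405/3103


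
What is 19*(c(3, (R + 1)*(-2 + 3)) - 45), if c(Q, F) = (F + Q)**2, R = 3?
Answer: 76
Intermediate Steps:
19*(c(3, (R + 1)*(-2 + 3)) - 45) = 19*(((3 + 1)*(-2 + 3) + 3)**2 - 45) = 19*((4*1 + 3)**2 - 45) = 19*((4 + 3)**2 - 45) = 19*(7**2 - 45) = 19*(49 - 45) = 19*4 = 76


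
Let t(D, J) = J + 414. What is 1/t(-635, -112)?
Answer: 1/302 ≈ 0.0033113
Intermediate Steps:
t(D, J) = 414 + J
1/t(-635, -112) = 1/(414 - 112) = 1/302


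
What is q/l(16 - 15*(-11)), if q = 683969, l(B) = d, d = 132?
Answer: 62179/12 ≈ 5181.6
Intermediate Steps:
l(B) = 132
q/l(16 - 15*(-11)) = 683969/132 = 683969*(1/132) = 62179/12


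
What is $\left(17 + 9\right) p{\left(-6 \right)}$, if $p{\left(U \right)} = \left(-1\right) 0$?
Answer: $0$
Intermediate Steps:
$p{\left(U \right)} = 0$
$\left(17 + 9\right) p{\left(-6 \right)} = \left(17 + 9\right) 0 = 26 \cdot 0 = 0$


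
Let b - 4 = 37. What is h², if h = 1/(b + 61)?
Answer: 1/10404 ≈ 9.6117e-5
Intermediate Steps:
b = 41 (b = 4 + 37 = 41)
h = 1/102 (h = 1/(41 + 61) = 1/102 ≈ 0.0098039)
h² = (1/102)² = 1/10404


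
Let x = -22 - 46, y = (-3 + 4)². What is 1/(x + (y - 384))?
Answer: -1/451 ≈ -0.0022173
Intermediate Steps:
y = 1 (y = 1² = 1)
x = -68
1/(x + (y - 384)) = 1/(-68 + (1 - 384)) = 1/(-68 - 383) = 1/(-451) = -1/451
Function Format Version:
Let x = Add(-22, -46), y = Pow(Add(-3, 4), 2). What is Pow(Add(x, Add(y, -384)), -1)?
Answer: Rational(-1, 451) ≈ -0.0022173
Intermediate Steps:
y = 1 (y = Pow(1, 2) = 1)
x = -68
Pow(Add(x, Add(y, -384)), -1) = Pow(Add(-68, Add(1, -384)), -1) = Pow(Add(-68, -383), -1) = Pow(-451, -1) = Rational(-1, 451)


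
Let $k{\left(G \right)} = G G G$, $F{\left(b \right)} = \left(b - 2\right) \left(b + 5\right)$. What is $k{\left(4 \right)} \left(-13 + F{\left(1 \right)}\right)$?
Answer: $-1216$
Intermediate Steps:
$F{\left(b \right)} = \left(-2 + b\right) \left(5 + b\right)$ ($F{\left(b \right)} = \left(b - 2\right) \left(5 + b\right) = \left(-2 + b\right) \left(5 + b\right)$)
$k{\left(G \right)} = G^{3}$ ($k{\left(G \right)} = G^{2} G = G^{3}$)
$k{\left(4 \right)} \left(-13 + F{\left(1 \right)}\right) = 4^{3} \left(-13 + \left(-10 + 1^{2} + 3 \cdot 1\right)\right) = 64 \left(-13 + \left(-10 + 1 + 3\right)\right) = 64 \left(-13 - 6\right) = 64 \left(-19\right) = -1216$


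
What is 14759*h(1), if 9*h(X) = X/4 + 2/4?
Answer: 14759/12 ≈ 1229.9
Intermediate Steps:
h(X) = 1/18 + X/36 (h(X) = (X/4 + 2/4)/9 = (X*(¼) + 2*(¼))/9 = (X/4 + ½)/9 = (½ + X/4)/9 = 1/18 + X/36)
14759*h(1) = 14759*(1/18 + (1/36)*1) = 14759*(1/18 + 1/36) = 14759*(1/12) = 14759/12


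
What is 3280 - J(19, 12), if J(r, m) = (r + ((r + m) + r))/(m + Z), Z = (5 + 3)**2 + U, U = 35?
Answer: 121337/37 ≈ 3279.4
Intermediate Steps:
Z = 99 (Z = (5 + 3)**2 + 35 = 8**2 + 35 = 64 + 35 = 99)
J(r, m) = (m + 3*r)/(99 + m) (J(r, m) = (r + ((r + m) + r))/(m + 99) = (r + ((m + r) + r))/(99 + m) = (r + (m + 2*r))/(99 + m) = (m + 3*r)/(99 + m))
3280 - J(19, 12) = 3280 - (12 + 3*19)/(99 + 12) = 3280 - (12 + 57)/111 = 3280 - 69/111 = 3280 - 1*23/37 = 3280 - 23/37 = 121337/37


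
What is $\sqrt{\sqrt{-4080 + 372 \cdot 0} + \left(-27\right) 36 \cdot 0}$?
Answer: $2 \sqrt[4]{255} \sqrt{i} \approx 5.6513 + 5.6513 i$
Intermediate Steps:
$\sqrt{\sqrt{-4080 + 372 \cdot 0} + \left(-27\right) 36 \cdot 0} = \sqrt{\sqrt{-4080 + 0} - 0} = \sqrt{\sqrt{-4080} + 0} = \sqrt{4 i \sqrt{255} + 0} = \sqrt{4 i \sqrt{255}} = 2 \sqrt[4]{255} \sqrt{i}$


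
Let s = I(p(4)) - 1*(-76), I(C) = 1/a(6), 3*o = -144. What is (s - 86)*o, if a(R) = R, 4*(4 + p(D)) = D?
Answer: 472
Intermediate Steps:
o = -48 (o = (1/3)*(-144) = -48)
p(D) = -4 + D/4
I(C) = 1/6
s = 457/6 (s = 1/6 - 1*(-76) = 1/6 + 76 = 457/6 ≈ 76.167)
(s - 86)*o = (457/6 - 86)*(-48) = -59/6*(-48) = 472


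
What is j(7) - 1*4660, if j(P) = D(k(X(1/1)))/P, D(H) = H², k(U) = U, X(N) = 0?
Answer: -4660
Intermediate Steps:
j(P) = 0 (j(P) = 0²/P = 0/P = 0)
j(7) - 1*4660 = 0 - 1*4660 = 0 - 4660 = -4660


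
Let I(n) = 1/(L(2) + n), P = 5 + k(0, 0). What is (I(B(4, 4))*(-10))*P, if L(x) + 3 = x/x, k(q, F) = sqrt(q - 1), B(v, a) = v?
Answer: -25 - 5*I ≈ -25.0 - 5.0*I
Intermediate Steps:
k(q, F) = sqrt(-1 + q)
L(x) = -2 (L(x) = -3 + x/x = -3 + 1 = -2)
P = 5 + I (P = 5 + sqrt(-1 + 0) = 5 + sqrt(-1) = 5 + I ≈ 5.0 + 1.0*I)
I(n) = 1/(-2 + n)
(I(B(4, 4))*(-10))*P = (-10/(-2 + 4))*(5 + I) = (-10/2)*(5 + I) = ((1/2)*(-10))*(5 + I) = -5*(5 + I) = -25 - 5*I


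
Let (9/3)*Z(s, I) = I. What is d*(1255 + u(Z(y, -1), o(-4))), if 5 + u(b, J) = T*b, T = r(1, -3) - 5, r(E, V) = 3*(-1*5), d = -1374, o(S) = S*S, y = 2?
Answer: -1726660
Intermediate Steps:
Z(s, I) = I/3
o(S) = S**2
r(E, V) = -15 (r(E, V) = 3*(-5) = -15)
T = -20 (T = -15 - 5 = -20)
u(b, J) = -5 - 20*b
d*(1255 + u(Z(y, -1), o(-4))) = -1374*(1255 + (-5 - 20*(-1)/3)) = -1374*(1255 + (-5 - 20*(-1/3))) = -1374*(1255 + (-5 + 20/3)) = -1374*(1255 + 5/3) = -1374*3770/3 = -1726660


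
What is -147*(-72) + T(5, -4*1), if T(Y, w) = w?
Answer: 10580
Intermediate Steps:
-147*(-72) + T(5, -4*1) = -147*(-72) - 4*1 = 10584 - 4 = 10580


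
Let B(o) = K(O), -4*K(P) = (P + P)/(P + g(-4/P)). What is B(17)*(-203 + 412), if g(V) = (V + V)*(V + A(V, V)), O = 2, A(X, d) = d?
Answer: -209/18 ≈ -11.611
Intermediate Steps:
g(V) = 4*V² (g(V) = (V + V)*(V + V) = (2*V)*(2*V) = 4*V²)
K(P) = -P/(2*(P + 64/P²)) (K(P) = -(P + P)/(4*(P + 4*(-4/P)²)) = -2*P/(4*(P + 4*(16/P²))) = -2*P/(4*(P + 64/P²)) = -P/(2*(P + 64/P²)))
B(o) = -1/18 (B(o) = -1*2³/(128 + 2*2³) = -1*8/(128 + 2*8) = -1*8/(128 + 16) = -1*8/144 = -1*8*1/144 = -1/18)
B(17)*(-203 + 412) = -(-203 + 412)/18 = -1/18*209 = -209/18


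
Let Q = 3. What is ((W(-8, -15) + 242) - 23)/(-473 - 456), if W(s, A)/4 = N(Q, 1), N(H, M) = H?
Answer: -231/929 ≈ -0.24865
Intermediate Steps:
W(s, A) = 12 (W(s, A) = 4*3 = 12)
((W(-8, -15) + 242) - 23)/(-473 - 456) = ((12 + 242) - 23)/(-473 - 456) = (254 - 23)/(-929) = 231*(-1/929) = -231/929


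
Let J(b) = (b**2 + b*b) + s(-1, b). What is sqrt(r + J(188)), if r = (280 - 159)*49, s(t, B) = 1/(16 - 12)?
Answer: sqrt(306469)/2 ≈ 276.80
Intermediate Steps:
s(t, B) = 1/4
r = 5929 (r = 121*49 = 5929)
J(b) = 1/4 + 2*b**2 (J(b) = (b**2 + b*b) + 1/4 = (b**2 + b**2) + 1/4 = 2*b**2 + 1/4 = 1/4 + 2*b**2)
sqrt(r + J(188)) = sqrt(5929 + (1/4 + 2*188**2)) = sqrt(5929 + (1/4 + 2*35344)) = sqrt(5929 + (1/4 + 70688)) = sqrt(5929 + 282753/4) = sqrt(306469/4) = sqrt(306469)/2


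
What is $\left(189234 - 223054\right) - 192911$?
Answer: $-226731$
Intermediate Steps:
$\left(189234 - 223054\right) - 192911 = -33820 - 192911 = -226731$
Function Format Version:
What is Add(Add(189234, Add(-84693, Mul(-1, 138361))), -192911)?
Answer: -226731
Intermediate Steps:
Add(Add(189234, Add(-84693, Mul(-1, 138361))), -192911) = Add(Add(189234, Add(-84693, -138361)), -192911) = Add(Add(189234, -223054), -192911) = Add(-33820, -192911) = -226731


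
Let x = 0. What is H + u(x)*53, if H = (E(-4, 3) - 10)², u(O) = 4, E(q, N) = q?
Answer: 408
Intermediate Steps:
H = 196 (H = (-4 - 10)² = (-14)² = 196)
H + u(x)*53 = 196 + 4*53 = 196 + 212 = 408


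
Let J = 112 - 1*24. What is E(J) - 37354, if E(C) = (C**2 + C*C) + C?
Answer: -21778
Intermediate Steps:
J = 88 (J = 112 - 24 = 88)
E(C) = C + 2*C**2 (E(C) = (C**2 + C**2) + C = 2*C**2 + C = C + 2*C**2)
E(J) - 37354 = 88*(1 + 2*88) - 37354 = 88*(1 + 176) - 37354 = 88*177 - 37354 = 15576 - 37354 = -21778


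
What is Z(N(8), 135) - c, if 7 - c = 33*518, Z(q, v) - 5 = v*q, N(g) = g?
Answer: 18172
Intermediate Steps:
Z(q, v) = 5 + q*v (Z(q, v) = 5 + v*q = 5 + q*v)
c = -17087 (c = 7 - 33*518 = 7 - 1*17094 = 7 - 17094 = -17087)
Z(N(8), 135) - c = (5 + 8*135) - 1*(-17087) = (5 + 1080) + 17087 = 1085 + 17087 = 18172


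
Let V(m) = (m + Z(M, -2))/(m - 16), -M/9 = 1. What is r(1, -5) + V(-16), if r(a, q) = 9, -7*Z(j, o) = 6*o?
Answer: 529/56 ≈ 9.4464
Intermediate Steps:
M = -9 (M = -9*1 = -9)
Z(j, o) = -6*o/7
V(m) = (12/7 + m)/(-16 + m) (V(m) = (m - 6/7*(-2))/(m - 16) = (m + 12/7)/(-16 + m) = (12/7 + m)/(-16 + m))
r(1, -5) + V(-16) = 9 + (12/7 - 16)/(-16 - 16) = 9 - 100/7/(-32) = 9 - 1/32*(-100/7) = 9 + 25/56 = 529/56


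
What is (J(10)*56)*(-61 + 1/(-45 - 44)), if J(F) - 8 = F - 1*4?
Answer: -4257120/89 ≈ -47833.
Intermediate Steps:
J(F) = 4 + F (J(F) = 8 + (F - 1*4) = 8 + (F - 4) = 8 + (-4 + F) = 4 + F)
(J(10)*56)*(-61 + 1/(-45 - 44)) = ((4 + 10)*56)*(-61 + 1/(-45 - 44)) = (14*56)*(-61 + 1/(-89)) = 784*(-61 - 1/89) = 784*(-5430/89) = -4257120/89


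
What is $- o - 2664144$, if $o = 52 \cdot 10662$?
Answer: $-3218568$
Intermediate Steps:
$o = 554424$
$- o - 2664144 = \left(-1\right) 554424 - 2664144 = -554424 - 2664144 = -3218568$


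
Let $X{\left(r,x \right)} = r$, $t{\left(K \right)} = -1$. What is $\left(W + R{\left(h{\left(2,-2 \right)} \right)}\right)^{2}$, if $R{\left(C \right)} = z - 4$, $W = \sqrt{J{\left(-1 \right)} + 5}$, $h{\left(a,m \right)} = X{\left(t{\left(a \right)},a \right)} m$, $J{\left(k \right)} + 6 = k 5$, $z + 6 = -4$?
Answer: $\left(14 - i \sqrt{6}\right)^{2} \approx 190.0 - 68.586 i$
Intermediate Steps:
$z = -10$ ($z = -6 - 4 = -10$)
$J{\left(k \right)} = -6 + 5 k$ ($J{\left(k \right)} = -6 + k 5 = -6 + 5 k$)
$h{\left(a,m \right)} = - m$
$W = i \sqrt{6}$ ($W = \sqrt{\left(-6 + 5 \left(-1\right)\right) + 5} = \sqrt{\left(-6 - 5\right) + 5} = \sqrt{-11 + 5} = \sqrt{-6} = i \sqrt{6} \approx 2.4495 i$)
$R{\left(C \right)} = -14$ ($R{\left(C \right)} = -10 - 4 = -14$)
$\left(W + R{\left(h{\left(2,-2 \right)} \right)}\right)^{2} = \left(i \sqrt{6} - 14\right)^{2} = \left(-14 + i \sqrt{6}\right)^{2}$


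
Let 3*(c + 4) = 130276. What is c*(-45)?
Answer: -1953960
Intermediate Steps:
c = 130264/3 (c = -4 + (⅓)*130276 = -4 + 130276/3 = 130264/3 ≈ 43421.)
c*(-45) = (130264/3)*(-45) = -1953960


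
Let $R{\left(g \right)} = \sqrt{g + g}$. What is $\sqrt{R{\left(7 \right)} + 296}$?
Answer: $\sqrt{296 + \sqrt{14}} \approx 17.313$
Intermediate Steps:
$R{\left(g \right)} = \sqrt{2} \sqrt{g}$ ($R{\left(g \right)} = \sqrt{2 g} = \sqrt{2} \sqrt{g}$)
$\sqrt{R{\left(7 \right)} + 296} = \sqrt{\sqrt{2} \sqrt{7} + 296} = \sqrt{\sqrt{14} + 296} = \sqrt{296 + \sqrt{14}}$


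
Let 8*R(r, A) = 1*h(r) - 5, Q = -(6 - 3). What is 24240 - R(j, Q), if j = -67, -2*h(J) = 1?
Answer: 387851/16 ≈ 24241.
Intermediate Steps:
h(J) = -½ (h(J) = -½*1 = -½)
Q = -3 (Q = -1*3 = -3)
R(r, A) = -11/16 (R(r, A) = (1*(-½) - 5)/8 = (-½ - 5)/8 = (⅛)*(-11/2) = -11/16)
24240 - R(j, Q) = 24240 - 1*(-11/16) = 24240 + 11/16 = 387851/16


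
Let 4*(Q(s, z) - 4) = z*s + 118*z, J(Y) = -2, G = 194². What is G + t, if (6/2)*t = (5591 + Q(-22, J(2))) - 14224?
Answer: 104231/3 ≈ 34744.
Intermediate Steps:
G = 37636
Q(s, z) = 4 + 59*z/2 + s*z/4 (Q(s, z) = 4 + (z*s + 118*z)/4 = 4 + (s*z + 118*z)/4 = 4 + (118*z + s*z)/4 = 4 + (59*z/2 + s*z/4) = 4 + 59*z/2 + s*z/4)
t = -8677/3 (t = ((5591 + (4 + (59/2)*(-2) + (¼)*(-22)*(-2))) - 14224)/3 = ((5591 + (4 - 59 + 11)) - 14224)/3 = ((5591 - 44) - 14224)/3 = (5547 - 14224)/3 = (⅓)*(-8677) = -8677/3 ≈ -2892.3)
G + t = 37636 - 8677/3 = 104231/3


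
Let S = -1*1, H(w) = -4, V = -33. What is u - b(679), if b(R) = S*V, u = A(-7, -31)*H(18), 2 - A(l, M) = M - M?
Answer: -41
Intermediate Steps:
A(l, M) = 2 (A(l, M) = 2 - (M - M) = 2 - 1*0 = 2 + 0 = 2)
u = -8 (u = 2*(-4) = -8)
S = -1
b(R) = 33 (b(R) = -1*(-33) = 33)
u - b(679) = -8 - 1*33 = -8 - 33 = -41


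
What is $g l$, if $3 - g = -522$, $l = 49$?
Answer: $25725$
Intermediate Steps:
$g = 525$ ($g = 3 - -522 = 3 + 522 = 525$)
$g l = 525 \cdot 49 = 25725$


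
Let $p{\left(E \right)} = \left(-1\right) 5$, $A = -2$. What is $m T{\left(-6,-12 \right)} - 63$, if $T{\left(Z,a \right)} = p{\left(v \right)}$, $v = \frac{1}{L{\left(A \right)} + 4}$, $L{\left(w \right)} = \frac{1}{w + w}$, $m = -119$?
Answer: $532$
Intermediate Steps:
$L{\left(w \right)} = \frac{1}{2 w}$
$v = \frac{4}{15}$ ($v = \frac{1}{\frac{1}{2 \left(-2\right)} + 4} = \frac{1}{\frac{1}{2} \left(- \frac{1}{2}\right) + 4} = \frac{1}{- \frac{1}{4} + 4} = \frac{1}{\frac{15}{4}} = \frac{4}{15} \approx 0.26667$)
$p{\left(E \right)} = -5$
$T{\left(Z,a \right)} = -5$
$m T{\left(-6,-12 \right)} - 63 = \left(-119\right) \left(-5\right) - 63 = 595 - 63 = 532$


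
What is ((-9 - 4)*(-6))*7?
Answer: 546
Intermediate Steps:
((-9 - 4)*(-6))*7 = -13*(-6)*7 = 78*7 = 546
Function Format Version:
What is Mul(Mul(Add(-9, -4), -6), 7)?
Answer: 546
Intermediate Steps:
Mul(Mul(Add(-9, -4), -6), 7) = Mul(Mul(-13, -6), 7) = Mul(78, 7) = 546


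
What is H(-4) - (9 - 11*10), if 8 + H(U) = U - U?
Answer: 93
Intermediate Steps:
H(U) = -8 (H(U) = -8 + (U - U) = -8 + 0 = -8)
H(-4) - (9 - 11*10) = -8 - (9 - 11*10) = -8 - (9 - 110) = -8 - 1*(-101) = -8 + 101 = 93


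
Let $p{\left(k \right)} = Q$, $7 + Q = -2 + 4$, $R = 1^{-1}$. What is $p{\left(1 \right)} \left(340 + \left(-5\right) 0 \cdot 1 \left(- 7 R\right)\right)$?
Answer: $-1700$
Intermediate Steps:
$R = 1$
$Q = -5$ ($Q = -7 + \left(-2 + 4\right) = -7 + 2 = -5$)
$p{\left(k \right)} = -5$
$p{\left(1 \right)} \left(340 + \left(-5\right) 0 \cdot 1 \left(- 7 R\right)\right) = - 5 \left(340 + \left(-5\right) 0 \cdot 1 \left(\left(-7\right) 1\right)\right) = - 5 \left(340 + 0 \cdot 1 \left(-7\right)\right) = - 5 \left(340 + 0 \left(-7\right)\right) = - 5 \left(340 + 0\right) = \left(-5\right) 340 = -1700$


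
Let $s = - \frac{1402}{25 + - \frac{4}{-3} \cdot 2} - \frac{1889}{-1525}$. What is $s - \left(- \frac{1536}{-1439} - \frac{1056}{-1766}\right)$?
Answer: $- \frac{8218679776231}{160830878275} \approx -51.101$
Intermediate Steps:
$s = - \frac{6257363}{126575}$ ($s = - \frac{1402}{25 + \left(-4\right) \left(- \frac{1}{3}\right) 2} - - \frac{1889}{1525} = - \frac{1402}{25 + \frac{4}{3} \cdot 2} + \frac{1889}{1525} = - \frac{1402}{25 + \frac{8}{3}} + \frac{1889}{1525} = - \frac{1402}{\frac{83}{3}} + \frac{1889}{1525} = \left(-1402\right) \frac{3}{83} + \frac{1889}{1525} = - \frac{4206}{83} + \frac{1889}{1525} = - \frac{6257363}{126575} \approx -49.436$)
$s - \left(- \frac{1536}{-1439} - \frac{1056}{-1766}\right) = - \frac{6257363}{126575} - \left(- \frac{1536}{-1439} - \frac{1056}{-1766}\right) = - \frac{6257363}{126575} - \left(\left(-1536\right) \left(- \frac{1}{1439}\right) - - \frac{528}{883}\right) = - \frac{6257363}{126575} - \left(\frac{1536}{1439} + \frac{528}{883}\right) = - \frac{6257363}{126575} - \frac{2116080}{1270637} = - \frac{8218679776231}{160830878275}$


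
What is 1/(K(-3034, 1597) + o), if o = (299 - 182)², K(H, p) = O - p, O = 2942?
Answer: 1/15034 ≈ 6.6516e-5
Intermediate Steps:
K(H, p) = 2942 - p
o = 13689 (o = 117² = 13689)
1/(K(-3034, 1597) + o) = 1/((2942 - 1*1597) + 13689) = 1/((2942 - 1597) + 13689) = 1/(1345 + 13689) = 1/15034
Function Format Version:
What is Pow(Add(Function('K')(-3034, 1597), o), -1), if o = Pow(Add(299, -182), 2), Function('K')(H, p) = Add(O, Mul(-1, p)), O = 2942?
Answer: Rational(1, 15034) ≈ 6.6516e-5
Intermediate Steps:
Function('K')(H, p) = Add(2942, Mul(-1, p))
o = 13689 (o = Pow(117, 2) = 13689)
Pow(Add(Function('K')(-3034, 1597), o), -1) = Pow(Add(Add(2942, Mul(-1, 1597)), 13689), -1) = Pow(Add(Add(2942, -1597), 13689), -1) = Pow(Add(1345, 13689), -1) = Pow(15034, -1) = Rational(1, 15034)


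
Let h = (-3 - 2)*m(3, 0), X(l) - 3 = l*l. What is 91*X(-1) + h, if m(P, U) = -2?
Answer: 374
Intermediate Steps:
X(l) = 3 + l**2 (X(l) = 3 + l*l = 3 + l**2)
h = 10 (h = (-3 - 2)*(-2) = -5*(-2) = 10)
91*X(-1) + h = 91*(3 + (-1)**2) + 10 = 91*(3 + 1) + 10 = 91*4 + 10 = 364 + 10 = 374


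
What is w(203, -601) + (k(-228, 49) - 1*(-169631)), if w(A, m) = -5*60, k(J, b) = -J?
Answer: 169559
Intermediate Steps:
w(A, m) = -300
w(203, -601) + (k(-228, 49) - 1*(-169631)) = -300 + (-1*(-228) - 1*(-169631)) = -300 + (228 + 169631) = -300 + 169859 = 169559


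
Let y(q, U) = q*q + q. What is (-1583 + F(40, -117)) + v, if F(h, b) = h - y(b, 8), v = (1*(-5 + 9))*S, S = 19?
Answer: -15039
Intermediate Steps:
y(q, U) = q + q**2 (y(q, U) = q**2 + q = q + q**2)
v = 76 (v = (1*(-5 + 9))*19 = (1*4)*19 = 4*19 = 76)
F(h, b) = h - b*(1 + b)
(-1583 + F(40, -117)) + v = (-1583 + (40 - 1*(-117)*(1 - 117))) + 76 = (-1583 + (40 - 1*(-117)*(-116))) + 76 = (-1583 + (40 - 13572)) + 76 = (-1583 - 13532) + 76 = -15115 + 76 = -15039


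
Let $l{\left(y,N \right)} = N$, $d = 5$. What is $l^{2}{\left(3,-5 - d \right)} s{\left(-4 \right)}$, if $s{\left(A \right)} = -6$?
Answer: $-600$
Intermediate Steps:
$l^{2}{\left(3,-5 - d \right)} s{\left(-4 \right)} = \left(-5 - 5\right)^{2} \left(-6\right) = \left(-10\right)^{2} \left(-6\right) = 100 \left(-6\right) = -600$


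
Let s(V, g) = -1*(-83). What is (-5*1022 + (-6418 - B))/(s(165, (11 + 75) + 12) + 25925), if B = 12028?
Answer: -5889/6502 ≈ -0.90572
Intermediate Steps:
s(V, g) = 83
(-5*1022 + (-6418 - B))/(s(165, (11 + 75) + 12) + 25925) = (-5*1022 + (-6418 - 1*12028))/(83 + 25925) = (-5110 + (-6418 - 12028))/26008 = (-5110 - 18446)*(1/26008) = -23556*1/26008 = -5889/6502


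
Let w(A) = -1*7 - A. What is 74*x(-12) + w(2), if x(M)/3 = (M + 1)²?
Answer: 26853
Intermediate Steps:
w(A) = -7 - A
x(M) = 3*(1 + M)² (x(M) = 3*(M + 1)² = 3*(1 + M)²)
74*x(-12) + w(2) = 74*(3*(1 - 12)²) + (-7 - 1*2) = 74*(3*(-11)²) + (-7 - 2) = 74*(3*121) - 9 = 74*363 - 9 = 26862 - 9 = 26853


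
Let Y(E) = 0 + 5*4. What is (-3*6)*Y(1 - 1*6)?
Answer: -360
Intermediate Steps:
Y(E) = 20 (Y(E) = 0 + 20 = 20)
(-3*6)*Y(1 - 1*6) = -3*6*20 = -18*20 = -360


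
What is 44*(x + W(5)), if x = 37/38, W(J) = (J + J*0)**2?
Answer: 21714/19 ≈ 1142.8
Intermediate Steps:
W(J) = J**2 (W(J) = (J + 0)**2 = J**2)
x = 37/38 (x = 37*(1/38) = 37/38 ≈ 0.97368)
44*(x + W(5)) = 44*(37/38 + 5**2) = 44*(37/38 + 25) = 44*(987/38) = 21714/19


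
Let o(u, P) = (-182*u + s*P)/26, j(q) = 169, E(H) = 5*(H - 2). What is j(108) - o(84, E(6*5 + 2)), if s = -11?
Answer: 10666/13 ≈ 820.46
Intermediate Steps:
E(H) = -10 + 5*H (E(H) = 5*(-2 + H) = -10 + 5*H)
o(u, P) = -7*u - 11*P/26 (o(u, P) = (-182*u - 11*P)/26 = (-182*u - 11*P)*(1/26) = -7*u - 11*P/26)
j(108) - o(84, E(6*5 + 2)) = 169 - (-7*84 - 11*(-10 + 5*(6*5 + 2))/26) = 169 - (-588 - 11*(-10 + 5*(30 + 2))/26) = 169 - (-588 - 11*(-10 + 5*32)/26) = 169 - (-588 - 11*(-10 + 160)/26) = 169 - (-588 - 11/26*150) = 169 - (-588 - 825/13) = 169 - 1*(-8469/13) = 169 + 8469/13 = 10666/13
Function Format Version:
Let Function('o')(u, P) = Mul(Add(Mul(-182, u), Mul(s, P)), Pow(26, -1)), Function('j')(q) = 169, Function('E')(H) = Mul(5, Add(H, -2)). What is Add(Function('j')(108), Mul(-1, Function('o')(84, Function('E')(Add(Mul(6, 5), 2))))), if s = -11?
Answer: Rational(10666, 13) ≈ 820.46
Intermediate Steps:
Function('E')(H) = Add(-10, Mul(5, H)) (Function('E')(H) = Mul(5, Add(-2, H)) = Add(-10, Mul(5, H)))
Function('o')(u, P) = Add(Mul(-7, u), Mul(Rational(-11, 26), P)) (Function('o')(u, P) = Mul(Add(Mul(-182, u), Mul(-11, P)), Pow(26, -1)) = Mul(Add(Mul(-182, u), Mul(-11, P)), Rational(1, 26)) = Add(Mul(-7, u), Mul(Rational(-11, 26), P)))
Add(Function('j')(108), Mul(-1, Function('o')(84, Function('E')(Add(Mul(6, 5), 2))))) = Add(169, Mul(-1, Add(Mul(-7, 84), Mul(Rational(-11, 26), Add(-10, Mul(5, Add(Mul(6, 5), 2))))))) = Add(169, Mul(-1, Add(-588, Mul(Rational(-11, 26), Add(-10, Mul(5, Add(30, 2))))))) = Add(169, Mul(-1, Add(-588, Mul(Rational(-11, 26), Add(-10, Mul(5, 32)))))) = Add(169, Mul(-1, Add(-588, Mul(Rational(-11, 26), Add(-10, 160))))) = Add(169, Mul(-1, Add(-588, Mul(Rational(-11, 26), 150)))) = Add(169, Mul(-1, Add(-588, Rational(-825, 13)))) = Add(169, Mul(-1, Rational(-8469, 13))) = Add(169, Rational(8469, 13)) = Rational(10666, 13)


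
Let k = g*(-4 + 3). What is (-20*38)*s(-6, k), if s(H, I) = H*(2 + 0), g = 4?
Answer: 9120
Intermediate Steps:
k = -4 (k = 4*(-4 + 3) = 4*(-1) = -4)
s(H, I) = 2*H (s(H, I) = H*2 = 2*H)
(-20*38)*s(-6, k) = (-20*38)*(2*(-6)) = -760*(-12) = 9120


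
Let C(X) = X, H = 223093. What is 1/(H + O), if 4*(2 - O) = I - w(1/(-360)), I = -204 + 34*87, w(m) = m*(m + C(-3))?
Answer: 518400/115295530681 ≈ 4.4963e-6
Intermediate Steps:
w(m) = m*(-3 + m) (w(m) = m*(m - 3) = m*(-3 + m))
I = 2754 (I = -204 + 2958 = 2754)
O = -355880519/518400 (O = 2 - (2754 - (-3 + 1/(-360))/(-360))/4 = 2 - (2754 - (-1)*(-3 - 1/360)/360)/4 = 2 - (2754 - (-1)*(-1081)/(360*360))/4 = 2 - (2754 - 1*1081/129600)/4 = 2 - (2754 - 1081/129600)/4 = 2 - 1/4*356917319/129600 = 2 - 356917319/518400 = -355880519/518400 ≈ -686.50)
1/(H + O) = 1/(223093 - 355880519/518400) = 1/(115295530681/518400) = 518400/115295530681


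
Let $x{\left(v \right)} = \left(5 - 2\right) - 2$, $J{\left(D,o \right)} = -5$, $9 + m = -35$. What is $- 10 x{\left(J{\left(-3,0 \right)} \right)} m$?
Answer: $440$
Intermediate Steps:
$m = -44$ ($m = -9 - 35 = -44$)
$x{\left(v \right)} = 1$ ($x{\left(v \right)} = 3 - 2 = 1$)
$- 10 x{\left(J{\left(-3,0 \right)} \right)} m = \left(-10\right) 1 \left(-44\right) = \left(-10\right) \left(-44\right) = 440$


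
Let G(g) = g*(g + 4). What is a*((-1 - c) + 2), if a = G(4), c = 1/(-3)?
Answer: 128/3 ≈ 42.667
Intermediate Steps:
G(g) = g*(4 + g)
c = -1/3 ≈ -0.33333
a = 32 (a = 4*(4 + 4) = 4*8 = 32)
a*((-1 - c) + 2) = 32*((-1 - 1*(-1/3)) + 2) = 32*((-1 + 1/3) + 2) = 32*(-2/3 + 2) = 32*(4/3) = 128/3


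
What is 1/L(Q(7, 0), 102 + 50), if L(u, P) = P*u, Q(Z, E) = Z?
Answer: 1/1064 ≈ 0.00093985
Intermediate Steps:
1/L(Q(7, 0), 102 + 50) = 1/((102 + 50)*7) = 1/(152*7) = 1/1064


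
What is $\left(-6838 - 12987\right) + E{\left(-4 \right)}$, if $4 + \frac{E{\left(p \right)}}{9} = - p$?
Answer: $-19825$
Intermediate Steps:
$E{\left(p \right)} = -36 - 9 p$ ($E{\left(p \right)} = -36 + 9 \left(- p\right) = -36 - 9 p$)
$\left(-6838 - 12987\right) + E{\left(-4 \right)} = \left(-6838 - 12987\right) - 0 = \left(-6838 - 12987\right) + \left(-36 + 36\right) = -19825 + 0 = -19825$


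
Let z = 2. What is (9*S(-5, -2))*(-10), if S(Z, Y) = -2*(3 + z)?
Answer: 900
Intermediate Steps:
S(Z, Y) = -10 (S(Z, Y) = -2*(3 + 2) = -2*5 = -10)
(9*S(-5, -2))*(-10) = (9*(-10))*(-10) = -90*(-10) = 900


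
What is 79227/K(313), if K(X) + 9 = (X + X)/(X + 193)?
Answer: -20044431/1964 ≈ -10206.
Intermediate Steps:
K(X) = -9 + 2*X/(193 + X) (K(X) = -9 + (X + X)/(X + 193) = -9 + (2*X)/(193 + X) = -9 + 2*X/(193 + X))
79227/K(313) = 79227/(((-1737 - 7*313)/(193 + 313))) = 79227/(((-1737 - 2191)/506)) = 79227/(((1/506)*(-3928))) = 79227/(-1964/253) = 79227*(-253/1964) = -20044431/1964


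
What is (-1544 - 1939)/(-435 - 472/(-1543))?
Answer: 5374269/670733 ≈ 8.0125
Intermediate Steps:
(-1544 - 1939)/(-435 - 472/(-1543)) = -3483/(-435 - 472*(-1/1543)) = -3483/(-435 + 472/1543) = -3483/(-670733/1543) = -3483*(-1543/670733) = 5374269/670733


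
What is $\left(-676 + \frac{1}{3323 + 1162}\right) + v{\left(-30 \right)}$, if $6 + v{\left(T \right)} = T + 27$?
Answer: $- \frac{3072224}{4485} \approx -685.0$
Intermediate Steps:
$v{\left(T \right)} = 21 + T$ ($v{\left(T \right)} = -6 + \left(T + 27\right) = -6 + \left(27 + T\right) = 21 + T$)
$\left(-676 + \frac{1}{3323 + 1162}\right) + v{\left(-30 \right)} = \left(-676 + \frac{1}{3323 + 1162}\right) + \left(21 - 30\right) = \left(-676 + \frac{1}{4485}\right) - 9 = - \frac{3031859}{4485} - 9 = - \frac{3072224}{4485}$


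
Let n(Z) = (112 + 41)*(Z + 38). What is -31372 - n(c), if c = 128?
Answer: -56770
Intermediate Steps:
n(Z) = 5814 + 153*Z (n(Z) = 153*(38 + Z) = 5814 + 153*Z)
-31372 - n(c) = -31372 - (5814 + 153*128) = -31372 - (5814 + 19584) = -31372 - 1*25398 = -31372 - 25398 = -56770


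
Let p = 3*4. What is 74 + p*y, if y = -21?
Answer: -178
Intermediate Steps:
p = 12
74 + p*y = 74 + 12*(-21) = 74 - 252 = -178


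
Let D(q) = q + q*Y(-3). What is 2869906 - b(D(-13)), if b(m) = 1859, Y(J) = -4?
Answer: 2868047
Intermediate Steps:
D(q) = -3*q (D(q) = q + q*(-4) = q - 4*q = -3*q)
2869906 - b(D(-13)) = 2869906 - 1*1859 = 2869906 - 1859 = 2868047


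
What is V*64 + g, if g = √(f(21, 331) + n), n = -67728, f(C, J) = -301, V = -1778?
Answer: -113792 + I*√68029 ≈ -1.1379e+5 + 260.82*I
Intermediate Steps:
g = I*√68029 (g = √(-301 - 67728) = √(-68029) = I*√68029 ≈ 260.82*I)
V*64 + g = -1778*64 + I*√68029 = -113792 + I*√68029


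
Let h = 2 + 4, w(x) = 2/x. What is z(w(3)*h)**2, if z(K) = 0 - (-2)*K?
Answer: 64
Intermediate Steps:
h = 6
z(K) = 2*K (z(K) = 0 + 2*K = 2*K)
z(w(3)*h)**2 = (2*((2/3)*6))**2 = (2*4)**2 = 8**2 = 64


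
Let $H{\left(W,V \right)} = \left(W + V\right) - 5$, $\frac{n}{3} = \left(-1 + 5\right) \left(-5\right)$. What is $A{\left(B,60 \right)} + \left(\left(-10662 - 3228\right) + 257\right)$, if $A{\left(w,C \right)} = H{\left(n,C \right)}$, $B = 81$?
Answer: $-13638$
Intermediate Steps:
$n = -60$ ($n = 3 \left(-1 + 5\right) \left(-5\right) = 3 \cdot 4 \left(-5\right) = 3 \left(-20\right) = -60$)
$H{\left(W,V \right)} = -5 + V + W$ ($H{\left(W,V \right)} = \left(V + W\right) - 5 = -5 + V + W$)
$A{\left(w,C \right)} = -65 + C$ ($A{\left(w,C \right)} = -5 + C - 60 = -65 + C$)
$A{\left(B,60 \right)} + \left(\left(-10662 - 3228\right) + 257\right) = \left(-65 + 60\right) + \left(\left(-10662 - 3228\right) + 257\right) = -5 + \left(-13890 + 257\right) = -5 - 13633 = -13638$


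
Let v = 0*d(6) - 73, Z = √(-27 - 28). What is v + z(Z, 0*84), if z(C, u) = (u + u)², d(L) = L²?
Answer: -73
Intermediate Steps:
Z = I*√55 (Z = √(-55) = I*√55 ≈ 7.4162*I)
z(C, u) = 4*u² (z(C, u) = (2*u)² = 4*u²)
v = -73 (v = 0*6² - 73 = 0*36 - 73 = 0 - 73 = -73)
v + z(Z, 0*84) = -73 + 4*(0*84)² = -73 + 4*0² = -73 + 4*0 = -73 + 0 = -73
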